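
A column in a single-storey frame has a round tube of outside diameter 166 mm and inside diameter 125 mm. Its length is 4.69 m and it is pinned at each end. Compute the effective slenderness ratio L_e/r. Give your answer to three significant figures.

d_o = 166 mm, d_i = 125 mm
I = π(d_o⁴ − d_i⁴)/64 = π(166⁴ − 125.0⁴)/64 = 2.529×10^7 mm⁴
A = 9.371×10^3 mm²;  r_min = √(I/A) = √(2.529×10^7/9.371×10^3) = 51.95 mm
L_e = K·L = 1 × 4.69 m = 4.690 m = 4690.0 mm
λ = L_e / r_min = 4690.0 / 51.95 = 90.3

λ ≈ 90.3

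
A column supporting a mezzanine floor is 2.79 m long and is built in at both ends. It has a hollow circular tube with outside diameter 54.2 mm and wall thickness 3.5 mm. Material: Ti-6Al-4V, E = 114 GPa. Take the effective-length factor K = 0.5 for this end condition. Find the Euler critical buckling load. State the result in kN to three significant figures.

Inner diameter d_i = 54.2 − 2×3.5 = 47.20 mm
I = π(d_o⁴ − d_i⁴)/64 = π(54.2⁴ − 47.20⁴)/64 = 1.800×10^5 mm⁴
I = 1.800×10^5 mm⁴ = 1.800×10^-7 m⁴
Effective length L_e = K·L = 0.5 × 2.79 = 1.395 m
P_cr = π²EI / L_e² = π² × 114×10⁹ × 1.800×10^-7 / 1.395² = 1.041×10^5 N

P_cr ≈ 104 kN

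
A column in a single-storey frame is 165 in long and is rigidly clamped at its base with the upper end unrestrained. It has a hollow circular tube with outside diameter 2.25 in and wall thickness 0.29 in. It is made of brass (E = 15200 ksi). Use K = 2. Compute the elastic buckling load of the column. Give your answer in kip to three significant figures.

Inner diameter d_i = 2.25 − 2×0.29 = 1.670 in
I = π(d_o⁴ − d_i⁴)/64 = π(2.25⁴ − 1.670⁴)/64 = 0.8763 in⁴
Effective length L_e = K·L = 2 × 165 = 330.0 in
P_cr = π²EI / L_e² = π² × 15200×10³ × 0.8763 / 330.0² = 1.207×10^3 lb

P_cr ≈ 1.21 kip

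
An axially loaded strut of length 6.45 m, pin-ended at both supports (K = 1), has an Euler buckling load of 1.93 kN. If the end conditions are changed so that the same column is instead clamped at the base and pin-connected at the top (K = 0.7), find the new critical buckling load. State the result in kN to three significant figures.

P_cr ∝ 1/K², so P_cr,new = P_cr,old × (K_old/K_new)² = 1.93 × (1/0.7)²
= 1.93 × 2.041 = 3.94 kN

P_cr ≈ 3.94 kN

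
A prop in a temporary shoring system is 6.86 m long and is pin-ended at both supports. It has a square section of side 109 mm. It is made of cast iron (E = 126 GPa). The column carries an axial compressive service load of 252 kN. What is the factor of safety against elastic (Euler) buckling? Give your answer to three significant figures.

n ≈ 1.23

I = a⁴/12 = 109⁴/12 = 1.176×10^7 mm⁴
I = 1.176×10^7 mm⁴ = 1.176×10^-5 m⁴
Effective length L_e = K·L = 1 × 6.86 = 6.860 m
P_cr = π²EI / L_e² = π² × 126×10⁹ × 1.176×10^-5 / 6.860² = 3.108×10^5 N
Factor of safety n = P_cr / P = 310.85 / 252 = 1.23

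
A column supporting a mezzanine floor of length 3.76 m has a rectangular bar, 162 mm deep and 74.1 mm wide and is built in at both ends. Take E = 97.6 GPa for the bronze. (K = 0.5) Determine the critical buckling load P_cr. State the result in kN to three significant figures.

Buckling occurs about the weak axis: I_min = h·b³/12 with b = 74.1 mm (the shorter side).
I_min = 162×74.1³/12 = 5.493×10^6 mm⁴
I = 5.493×10^6 mm⁴ = 5.493×10^-6 m⁴
Effective length L_e = K·L = 0.5 × 3.76 = 1.880 m
P_cr = π²EI / L_e² = π² × 97.6×10⁹ × 5.493×10^-6 / 1.880² = 1.497×10^6 N

P_cr ≈ 1500 kN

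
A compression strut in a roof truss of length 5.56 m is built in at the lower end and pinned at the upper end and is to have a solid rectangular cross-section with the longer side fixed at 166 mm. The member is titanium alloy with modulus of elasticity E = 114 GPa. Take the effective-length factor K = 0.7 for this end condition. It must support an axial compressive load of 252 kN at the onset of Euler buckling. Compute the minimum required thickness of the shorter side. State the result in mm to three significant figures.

b ≈ 62.6 mm

L_e = K·L = 0.7 × 5.56 = 3.892 m
Required I = P_cr·L_e²/(π²E) = 2.520×10^5 × 3.892² / (π² × 1.14×10^11) = 3.393×10^-6 m⁴
I_req = 3.393×10^6 mm⁴
Rectangle, weak axis: I_min = h·b³/12 with h = 166 mm fixed  ⇒  b = (12I/h)^(1/3) = 62.6 mm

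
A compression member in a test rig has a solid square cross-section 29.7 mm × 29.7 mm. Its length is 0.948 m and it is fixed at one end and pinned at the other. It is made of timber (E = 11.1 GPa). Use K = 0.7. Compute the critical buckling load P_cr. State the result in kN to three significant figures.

I = a⁴/12 = 29.7⁴/12 = 6.484×10^4 mm⁴
I = 6.484×10^4 mm⁴ = 6.484×10^-8 m⁴
Effective length L_e = K·L = 0.7 × 0.948 = 0.6636 m
P_cr = π²EI / L_e² = π² × 11.1×10⁹ × 6.484×10^-8 / 0.6636² = 1.613×10^4 N

P_cr ≈ 16.1 kN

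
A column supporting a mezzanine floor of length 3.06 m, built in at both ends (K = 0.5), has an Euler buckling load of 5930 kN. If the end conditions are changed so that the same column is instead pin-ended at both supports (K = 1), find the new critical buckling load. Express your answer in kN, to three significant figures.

P_cr ≈ 1480 kN

P_cr ∝ 1/K², so P_cr,new = P_cr,old × (K_old/K_new)² = 5930 × (0.5/1)²
= 5930 × 0.2500 = 1480 kN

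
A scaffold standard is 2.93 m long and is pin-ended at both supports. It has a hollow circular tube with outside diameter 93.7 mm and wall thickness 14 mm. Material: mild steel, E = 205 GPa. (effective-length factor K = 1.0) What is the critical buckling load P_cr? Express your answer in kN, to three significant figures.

Inner diameter d_i = 93.7 − 2×14 = 65.70 mm
I = π(d_o⁴ − d_i⁴)/64 = π(93.7⁴ − 65.70⁴)/64 = 2.869×10^6 mm⁴
I = 2.869×10^6 mm⁴ = 2.869×10^-6 m⁴
Effective length L_e = K·L = 1 × 2.93 = 2.930 m
P_cr = π²EI / L_e² = π² × 205×10⁹ × 2.869×10^-6 / 2.930² = 6.762×10^5 N

P_cr ≈ 676 kN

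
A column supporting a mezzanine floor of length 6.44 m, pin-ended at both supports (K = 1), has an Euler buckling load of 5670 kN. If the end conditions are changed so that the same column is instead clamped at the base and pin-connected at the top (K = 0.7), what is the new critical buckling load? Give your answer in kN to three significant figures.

P_cr ∝ 1/K², so P_cr,new = P_cr,old × (K_old/K_new)² = 5670 × (1/0.7)²
= 5670 × 2.041 = 11600 kN

P_cr ≈ 11600 kN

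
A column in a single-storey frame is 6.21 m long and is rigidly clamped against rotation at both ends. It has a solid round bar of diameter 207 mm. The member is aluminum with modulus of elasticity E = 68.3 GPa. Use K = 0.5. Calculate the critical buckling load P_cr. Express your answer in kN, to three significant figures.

I = πd⁴/64 = π×207⁴/64 = 9.013×10^7 mm⁴
I = 9.013×10^7 mm⁴ = 9.013×10^-5 m⁴
Effective length L_e = K·L = 0.5 × 6.21 = 3.105 m
P_cr = π²EI / L_e² = π² × 68.3×10⁹ × 9.013×10^-5 / 3.105² = 6.302×10^6 N

P_cr ≈ 6300 kN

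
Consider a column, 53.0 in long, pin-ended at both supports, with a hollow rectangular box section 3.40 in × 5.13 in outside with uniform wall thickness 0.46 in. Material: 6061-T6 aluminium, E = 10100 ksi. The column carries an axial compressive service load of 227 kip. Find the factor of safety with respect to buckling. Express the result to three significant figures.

Inner dimensions: h_i = 5.13 − 2×0.46 = 4.210 in, b_i = 3.40 − 2×0.46 = 2.480 in
Weak-axis I_min = (h_o·b_o³ − h_i·b_i³)/12 with b_o = 3.40, b_i = 2.480 in (shorter outer/inner sides).
I_min = (5.13×3.40³ − 4.210×2.480³)/12 = 11.45 in⁴
Effective length L_e = K·L = 1 × 53.0 = 53.00 in
P_cr = π²EI / L_e² = π² × 10100×10³ × 11.45 / 53.00² = 4.064×10^5 lb
Factor of safety n = P_cr / P = 406.37 / 227 = 1.79

n ≈ 1.79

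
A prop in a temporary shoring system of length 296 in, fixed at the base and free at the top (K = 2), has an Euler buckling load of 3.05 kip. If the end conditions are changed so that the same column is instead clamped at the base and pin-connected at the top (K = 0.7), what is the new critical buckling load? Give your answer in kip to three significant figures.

P_cr ≈ 24.9 kip

P_cr ∝ 1/K², so P_cr,new = P_cr,old × (K_old/K_new)² = 3.05 × (2/0.7)²
= 3.05 × 8.163 = 24.9 kip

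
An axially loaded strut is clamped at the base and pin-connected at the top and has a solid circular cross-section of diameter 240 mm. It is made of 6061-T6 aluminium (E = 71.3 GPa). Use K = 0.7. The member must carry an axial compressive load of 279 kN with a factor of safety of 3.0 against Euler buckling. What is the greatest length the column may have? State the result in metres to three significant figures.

L_max ≈ 16.7 m

I = πd⁴/64 = π×240⁴/64 = 1.629×10^8 mm⁴
I = 1.629×10^-4 m⁴
Required critical load P_cr = n·P = 3.0 × 279 = 837.0 kN = 8.370×10^5 N
From P_cr = π²EI/(K·L)²:  L = (1/K)·√(π²EI/P_cr) = (1/0.7)·√(π²×7.13×10^10×1.629×10^-4/8.370×10^5)
L = 16.7 m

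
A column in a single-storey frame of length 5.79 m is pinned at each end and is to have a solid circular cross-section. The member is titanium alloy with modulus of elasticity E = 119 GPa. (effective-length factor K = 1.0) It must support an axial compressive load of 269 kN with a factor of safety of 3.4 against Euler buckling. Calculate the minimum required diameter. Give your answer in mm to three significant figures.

d ≈ 152 mm

Required P_cr = n·P = 3.4 × 269 = 914.6 kN
L_e = K·L = 1 × 5.79 = 5.790 m
Required I = P_cr·L_e²/(π²E) = 9.146×10^5 × 5.790² / (π² × 1.19×10^11) = 2.611×10^-5 m⁴
I_req = 2.611×10^7 mm⁴
Solid circle: I = πd⁴/64  ⇒  d = (64I/π)^(1/4) = (64×2.611×10^7/π)^(1/4) = 152 mm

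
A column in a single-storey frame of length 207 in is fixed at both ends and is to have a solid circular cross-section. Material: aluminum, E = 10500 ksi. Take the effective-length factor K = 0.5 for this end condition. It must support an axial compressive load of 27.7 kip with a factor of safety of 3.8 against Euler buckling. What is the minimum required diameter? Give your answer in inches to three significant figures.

d ≈ 3.86 in

Required P_cr = n·P = 3.8 × 27.7 = 105.3 kip
L_e = K·L = 0.5 × 207 = 103.5 in
Required I = P_cr·L_e²/(π²E) = 1.053×10^5 × 103.5² / (π² × 1.05×10^7) = 10.88 in⁴
Solid circle: I = πd⁴/64  ⇒  d = (64I/π)^(1/4) = (64×10.88/π)^(1/4) = 3.86 in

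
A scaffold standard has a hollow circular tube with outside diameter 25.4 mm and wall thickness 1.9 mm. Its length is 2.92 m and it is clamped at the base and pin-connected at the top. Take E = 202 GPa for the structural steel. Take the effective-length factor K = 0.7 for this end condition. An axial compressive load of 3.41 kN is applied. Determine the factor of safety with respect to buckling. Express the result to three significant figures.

n ≈ 1.36

Inner diameter d_i = 25.4 − 2×1.9 = 21.60 mm
I = π(d_o⁴ − d_i⁴)/64 = π(25.4⁴ − 21.60⁴)/64 = 9.746×10^3 mm⁴
I = 9.746×10^3 mm⁴ = 9.746×10^-9 m⁴
Effective length L_e = K·L = 0.7 × 2.92 = 2.044 m
P_cr = π²EI / L_e² = π² × 202×10⁹ × 9.746×10^-9 / 2.044² = 4.651×10^3 N
Factor of safety n = P_cr / P = 4.6509 / 3.41 = 1.36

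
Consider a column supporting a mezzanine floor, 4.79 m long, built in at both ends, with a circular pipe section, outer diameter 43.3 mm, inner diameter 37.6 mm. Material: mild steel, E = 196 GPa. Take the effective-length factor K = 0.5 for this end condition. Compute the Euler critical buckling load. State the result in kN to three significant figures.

P_cr ≈ 25.1 kN

d_o = 43.3 mm, d_i = 37.6 mm
I = π(d_o⁴ − d_i⁴)/64 = π(43.3⁴ − 37.60⁴)/64 = 7.444×10^4 mm⁴
I = 7.444×10^4 mm⁴ = 7.444×10^-8 m⁴
Effective length L_e = K·L = 0.5 × 4.79 = 2.395 m
P_cr = π²EI / L_e² = π² × 196×10⁹ × 7.444×10^-8 / 2.395² = 2.510×10^4 N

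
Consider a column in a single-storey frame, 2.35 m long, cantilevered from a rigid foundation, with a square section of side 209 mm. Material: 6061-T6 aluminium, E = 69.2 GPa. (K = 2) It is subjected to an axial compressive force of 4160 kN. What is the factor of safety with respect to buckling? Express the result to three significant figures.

I = a⁴/12 = 209⁴/12 = 1.590×10^8 mm⁴
I = 1.590×10^8 mm⁴ = 1.590×10^-4 m⁴
Effective length L_e = K·L = 2 × 2.35 = 4.700 m
P_cr = π²EI / L_e² = π² × 69.2×10⁹ × 1.590×10^-4 / 4.700² = 4.916×10^6 N
Factor of safety n = P_cr / P = 4916.0 / 4160 = 1.18

n ≈ 1.18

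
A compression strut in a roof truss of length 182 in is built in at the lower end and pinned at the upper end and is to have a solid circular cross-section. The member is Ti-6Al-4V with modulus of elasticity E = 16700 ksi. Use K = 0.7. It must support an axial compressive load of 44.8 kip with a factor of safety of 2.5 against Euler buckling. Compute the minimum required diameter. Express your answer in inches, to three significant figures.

Required P_cr = n·P = 2.5 × 44.8 = 112.0 kip
L_e = K·L = 0.7 × 182 = 127.4 in
Required I = P_cr·L_e²/(π²E) = 1.120×10^5 × 127.4² / (π² × 1.67×10^7) = 11.03 in⁴
Solid circle: I = πd⁴/64  ⇒  d = (64I/π)^(1/4) = (64×11.03/π)^(1/4) = 3.87 in

d ≈ 3.87 in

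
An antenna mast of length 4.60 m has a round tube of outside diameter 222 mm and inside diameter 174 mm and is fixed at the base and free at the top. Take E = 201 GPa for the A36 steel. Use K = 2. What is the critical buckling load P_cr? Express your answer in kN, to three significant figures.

d_o = 222 mm, d_i = 174 mm
I = π(d_o⁴ − d_i⁴)/64 = π(222⁴ − 174.0⁴)/64 = 7.423×10^7 mm⁴
I = 7.423×10^7 mm⁴ = 7.423×10^-5 m⁴
Effective length L_e = K·L = 2 × 4.60 = 9.200 m
P_cr = π²EI / L_e² = π² × 201×10⁹ × 7.423×10^-5 / 9.200² = 1.740×10^6 N

P_cr ≈ 1740 kN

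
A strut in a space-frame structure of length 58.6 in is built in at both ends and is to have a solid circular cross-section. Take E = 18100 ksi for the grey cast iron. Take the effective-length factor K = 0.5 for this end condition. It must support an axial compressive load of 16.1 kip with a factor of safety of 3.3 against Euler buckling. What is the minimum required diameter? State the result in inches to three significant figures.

Required P_cr = n·P = 3.3 × 16.1 = 53.13 kip
L_e = K·L = 0.5 × 58.6 = 29.30 in
Required I = P_cr·L_e²/(π²E) = 5.313×10^4 × 29.30² / (π² × 1.81×10^7) = 0.2553 in⁴
Solid circle: I = πd⁴/64  ⇒  d = (64I/π)^(1/4) = (64×0.2553/π)^(1/4) = 1.51 in

d ≈ 1.51 in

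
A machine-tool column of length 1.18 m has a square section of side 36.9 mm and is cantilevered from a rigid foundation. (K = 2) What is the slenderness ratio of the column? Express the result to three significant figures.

λ ≈ 222

I = a⁴/12 = 36.9⁴/12 = 1.545×10^5 mm⁴
A = 1.362×10^3 mm²;  r_min = √(I/A) = √(1.545×10^5/1.362×10^3) = 10.65 mm
L_e = K·L = 2 × 1.18 m = 2.360 m = 2360.0 mm
λ = L_e / r_min = 2360.0 / 10.65 = 222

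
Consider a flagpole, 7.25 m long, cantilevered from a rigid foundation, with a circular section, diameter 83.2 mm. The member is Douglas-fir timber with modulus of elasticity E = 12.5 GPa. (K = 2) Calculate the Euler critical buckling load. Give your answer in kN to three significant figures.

P_cr ≈ 1.38 kN

I = πd⁴/64 = π×83.2⁴/64 = 2.352×10^6 mm⁴
I = 2.352×10^6 mm⁴ = 2.352×10^-6 m⁴
Effective length L_e = K·L = 2 × 7.25 = 14.50 m
P_cr = π²EI / L_e² = π² × 12.5×10⁹ × 2.352×10^-6 / 14.50² = 1.380×10^3 N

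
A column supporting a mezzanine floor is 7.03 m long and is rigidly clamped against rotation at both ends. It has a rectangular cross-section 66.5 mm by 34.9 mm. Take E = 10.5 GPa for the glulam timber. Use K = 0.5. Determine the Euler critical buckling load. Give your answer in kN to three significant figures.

P_cr ≈ 1.98 kN

Buckling occurs about the weak axis: I_min = h·b³/12 with b = 34.9 mm (the shorter side).
I_min = 66.5×34.9³/12 = 2.356×10^5 mm⁴
I = 2.356×10^5 mm⁴ = 2.356×10^-7 m⁴
Effective length L_e = K·L = 0.5 × 7.03 = 3.515 m
P_cr = π²EI / L_e² = π² × 10.5×10⁹ × 2.356×10^-7 / 3.515² = 1.976×10^3 N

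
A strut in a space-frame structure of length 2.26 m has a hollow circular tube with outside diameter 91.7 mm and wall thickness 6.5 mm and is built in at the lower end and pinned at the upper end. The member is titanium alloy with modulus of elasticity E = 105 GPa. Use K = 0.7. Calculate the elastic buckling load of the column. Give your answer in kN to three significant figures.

P_cr ≈ 657 kN

Inner diameter d_i = 91.7 − 2×6.5 = 78.70 mm
I = π(d_o⁴ − d_i⁴)/64 = π(91.7⁴ − 78.70⁴)/64 = 1.588×10^6 mm⁴
I = 1.588×10^6 mm⁴ = 1.588×10^-6 m⁴
Effective length L_e = K·L = 0.7 × 2.26 = 1.582 m
P_cr = π²EI / L_e² = π² × 105×10⁹ × 1.588×10^-6 / 1.582² = 6.575×10^5 N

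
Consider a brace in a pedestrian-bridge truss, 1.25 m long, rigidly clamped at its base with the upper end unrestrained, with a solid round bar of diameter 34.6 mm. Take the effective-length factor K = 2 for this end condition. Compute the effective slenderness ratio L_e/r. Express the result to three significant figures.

λ ≈ 289

I = πd⁴/64 = π×34.6⁴/64 = 7.035×10^4 mm⁴
A = 940.2 mm²;  r_min = √(I/A) = √(7.035×10^4/940.2) = 8.650 mm
L_e = K·L = 2 × 1.25 m = 2.500 m = 2500.0 mm
λ = L_e / r_min = 2500.0 / 8.650 = 289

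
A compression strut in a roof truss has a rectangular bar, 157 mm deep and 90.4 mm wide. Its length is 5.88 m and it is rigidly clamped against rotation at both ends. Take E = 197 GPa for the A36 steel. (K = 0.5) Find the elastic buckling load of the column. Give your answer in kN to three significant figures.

P_cr ≈ 2170 kN

Buckling occurs about the weak axis: I_min = h·b³/12 with b = 90.4 mm (the shorter side).
I_min = 157×90.4³/12 = 9.665×10^6 mm⁴
I = 9.665×10^6 mm⁴ = 9.665×10^-6 m⁴
Effective length L_e = K·L = 0.5 × 5.88 = 2.940 m
P_cr = π²EI / L_e² = π² × 197×10⁹ × 9.665×10^-6 / 2.940² = 2.174×10^6 N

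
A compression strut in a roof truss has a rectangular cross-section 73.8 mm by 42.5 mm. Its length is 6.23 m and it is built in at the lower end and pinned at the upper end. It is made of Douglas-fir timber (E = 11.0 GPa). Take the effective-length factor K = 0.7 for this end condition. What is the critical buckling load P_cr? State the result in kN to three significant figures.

Buckling occurs about the weak axis: I_min = h·b³/12 with b = 42.5 mm (the shorter side).
I_min = 73.8×42.5³/12 = 4.721×10^5 mm⁴
I = 4.721×10^5 mm⁴ = 4.721×10^-7 m⁴
Effective length L_e = K·L = 0.7 × 6.23 = 4.361 m
P_cr = π²EI / L_e² = π² × 11.0×10⁹ × 4.721×10^-7 / 4.361² = 2.695×10^3 N

P_cr ≈ 2.70 kN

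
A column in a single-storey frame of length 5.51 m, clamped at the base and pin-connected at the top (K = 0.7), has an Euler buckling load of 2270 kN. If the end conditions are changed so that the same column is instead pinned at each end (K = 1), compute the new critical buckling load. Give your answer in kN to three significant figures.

P_cr ∝ 1/K², so P_cr,new = P_cr,old × (K_old/K_new)² = 2270 × (0.7/1)²
= 2270 × 0.4900 = 1110 kN

P_cr ≈ 1110 kN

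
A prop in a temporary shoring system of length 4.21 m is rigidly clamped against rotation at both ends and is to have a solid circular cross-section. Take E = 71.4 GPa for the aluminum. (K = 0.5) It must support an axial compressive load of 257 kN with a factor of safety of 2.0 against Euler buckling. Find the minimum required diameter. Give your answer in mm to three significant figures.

d ≈ 90.1 mm

Required P_cr = n·P = 2.0 × 257 = 514.0 kN
L_e = K·L = 0.5 × 4.21 = 2.105 m
Required I = P_cr·L_e²/(π²E) = 5.140×10^5 × 2.105² / (π² × 7.14×10^10) = 3.232×10^-6 m⁴
I_req = 3.232×10^6 mm⁴
Solid circle: I = πd⁴/64  ⇒  d = (64I/π)^(1/4) = (64×3.232×10^6/π)^(1/4) = 90.1 mm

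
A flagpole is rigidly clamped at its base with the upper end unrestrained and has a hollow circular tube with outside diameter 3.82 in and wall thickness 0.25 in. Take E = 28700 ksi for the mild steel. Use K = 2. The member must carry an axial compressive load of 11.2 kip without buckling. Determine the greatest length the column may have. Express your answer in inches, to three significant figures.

Inner diameter d_i = 3.82 − 2×0.25 = 3.320 in
I = π(d_o⁴ − d_i⁴)/64 = π(3.82⁴ − 3.320⁴)/64 = 4.489 in⁴
At the buckling limit P_cr = P = 1.120×10^4 lb
From P_cr = π²EI/(K·L)²:  L = (1/K)·√(π²EI/P_cr) = (1/2)·√(π²×2.87×10^7×4.489/1.120×10^4)
L = 168 in

L_max ≈ 168 in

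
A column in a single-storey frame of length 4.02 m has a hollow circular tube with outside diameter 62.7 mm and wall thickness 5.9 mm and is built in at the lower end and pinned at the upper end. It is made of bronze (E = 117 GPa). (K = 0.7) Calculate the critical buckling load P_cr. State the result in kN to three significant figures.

Inner diameter d_i = 62.7 − 2×5.9 = 50.90 mm
I = π(d_o⁴ − d_i⁴)/64 = π(62.7⁴ − 50.90⁴)/64 = 4.292×10^5 mm⁴
I = 4.292×10^5 mm⁴ = 4.292×10^-7 m⁴
Effective length L_e = K·L = 0.7 × 4.02 = 2.814 m
P_cr = π²EI / L_e² = π² × 117×10⁹ × 4.292×10^-7 / 2.814² = 6.258×10^4 N

P_cr ≈ 62.6 kN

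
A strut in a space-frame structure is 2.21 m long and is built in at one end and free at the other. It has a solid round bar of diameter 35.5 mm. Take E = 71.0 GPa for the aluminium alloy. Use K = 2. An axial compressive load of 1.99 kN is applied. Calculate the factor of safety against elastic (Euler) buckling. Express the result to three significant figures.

I = πd⁴/64 = π×35.5⁴/64 = 7.796×10^4 mm⁴
I = 7.796×10^4 mm⁴ = 7.796×10^-8 m⁴
Effective length L_e = K·L = 2 × 2.21 = 4.420 m
P_cr = π²EI / L_e² = π² × 71.0×10⁹ × 7.796×10^-8 / 4.420² = 2.796×10^3 N
Factor of safety n = P_cr / P = 2.7964 / 1.99 = 1.41

n ≈ 1.41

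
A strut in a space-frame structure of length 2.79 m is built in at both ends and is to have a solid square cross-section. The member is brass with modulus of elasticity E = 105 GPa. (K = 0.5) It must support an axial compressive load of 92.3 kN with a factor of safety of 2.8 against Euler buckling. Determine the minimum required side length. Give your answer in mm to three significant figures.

a ≈ 49.1 mm

Required P_cr = n·P = 2.8 × 92.3 = 258.4 kN
L_e = K·L = 0.5 × 2.79 = 1.395 m
Required I = P_cr·L_e²/(π²E) = 2.584×10^5 × 1.395² / (π² × 1.05×10^11) = 4.853×10^-7 m⁴
I_req = 4.853×10^5 mm⁴
Solid square: I = a⁴/12  ⇒  a = (12I)^(1/4) = (12×4.853×10^5)^(1/4) = 49.1 mm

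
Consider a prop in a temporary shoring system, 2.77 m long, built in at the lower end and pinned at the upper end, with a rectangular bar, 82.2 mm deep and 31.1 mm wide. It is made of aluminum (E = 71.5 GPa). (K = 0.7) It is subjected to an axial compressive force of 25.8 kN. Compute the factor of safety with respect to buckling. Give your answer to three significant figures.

Buckling occurs about the weak axis: I_min = h·b³/12 with b = 31.1 mm (the shorter side).
I_min = 82.2×31.1³/12 = 2.060×10^5 mm⁴
I = 2.060×10^5 mm⁴ = 2.060×10^-7 m⁴
Effective length L_e = K·L = 0.7 × 2.77 = 1.939 m
P_cr = π²EI / L_e² = π² × 71.5×10⁹ × 2.060×10^-7 / 1.939² = 3.867×10^4 N
Factor of safety n = P_cr / P = 38.674 / 25.8 = 1.50

n ≈ 1.50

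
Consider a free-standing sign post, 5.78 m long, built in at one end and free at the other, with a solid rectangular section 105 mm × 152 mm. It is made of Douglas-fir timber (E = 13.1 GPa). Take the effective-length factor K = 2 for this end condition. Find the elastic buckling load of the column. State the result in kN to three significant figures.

Buckling occurs about the weak axis: I_min = h·b³/12 with b = 105 mm (the shorter side).
I_min = 152×105³/12 = 1.466×10^7 mm⁴
I = 1.466×10^7 mm⁴ = 1.466×10^-5 m⁴
Effective length L_e = K·L = 2 × 5.78 = 11.56 m
P_cr = π²EI / L_e² = π² × 13.1×10⁹ × 1.466×10^-5 / 11.56² = 1.419×10^4 N

P_cr ≈ 14.2 kN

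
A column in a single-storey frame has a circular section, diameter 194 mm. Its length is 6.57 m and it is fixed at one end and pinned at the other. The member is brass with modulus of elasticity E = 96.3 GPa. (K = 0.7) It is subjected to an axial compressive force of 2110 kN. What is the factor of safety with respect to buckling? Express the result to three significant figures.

I = πd⁴/64 = π×194⁴/64 = 6.953×10^7 mm⁴
I = 6.953×10^7 mm⁴ = 6.953×10^-5 m⁴
Effective length L_e = K·L = 0.7 × 6.57 = 4.599 m
P_cr = π²EI / L_e² = π² × 96.3×10⁹ × 6.953×10^-5 / 4.599² = 3.124×10^6 N
Factor of safety n = P_cr / P = 3124.5 / 2110 = 1.48

n ≈ 1.48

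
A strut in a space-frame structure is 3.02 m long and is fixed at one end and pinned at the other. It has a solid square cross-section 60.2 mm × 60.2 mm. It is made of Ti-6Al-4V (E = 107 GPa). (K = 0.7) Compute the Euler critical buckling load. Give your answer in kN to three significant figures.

I = a⁴/12 = 60.2⁴/12 = 1.094×10^6 mm⁴
I = 1.094×10^6 mm⁴ = 1.094×10^-6 m⁴
Effective length L_e = K·L = 0.7 × 3.02 = 2.114 m
P_cr = π²EI / L_e² = π² × 107×10⁹ × 1.094×10^-6 / 2.114² = 2.586×10^5 N

P_cr ≈ 259 kN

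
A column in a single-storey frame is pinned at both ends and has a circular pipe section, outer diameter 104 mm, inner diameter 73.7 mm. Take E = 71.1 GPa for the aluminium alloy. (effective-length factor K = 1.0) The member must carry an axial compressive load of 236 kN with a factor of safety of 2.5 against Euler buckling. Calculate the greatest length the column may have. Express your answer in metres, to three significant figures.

d_o = 104 mm, d_i = 73.7 mm
I = π(d_o⁴ − d_i⁴)/64 = π(104⁴ − 73.70⁴)/64 = 4.294×10^6 mm⁴
I = 4.294×10^-6 m⁴
Required critical load P_cr = n·P = 2.5 × 236 = 590.0 kN = 5.900×10^5 N
From P_cr = π²EI/(K·L)²:  L = (1/K)·√(π²EI/P_cr) = (1/1)·√(π²×7.11×10^10×4.294×10^-6/5.900×10^5)
L = 2.26 m

L_max ≈ 2.26 m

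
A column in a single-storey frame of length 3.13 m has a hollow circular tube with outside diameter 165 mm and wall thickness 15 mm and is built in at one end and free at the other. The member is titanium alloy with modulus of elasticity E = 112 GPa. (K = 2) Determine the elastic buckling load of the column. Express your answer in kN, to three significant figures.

Inner diameter d_i = 165 − 2×15 = 135.0 mm
I = π(d_o⁴ − d_i⁴)/64 = π(165⁴ − 135.0⁴)/64 = 2.008×10^7 mm⁴
I = 2.008×10^7 mm⁴ = 2.008×10^-5 m⁴
Effective length L_e = K·L = 2 × 3.13 = 6.260 m
P_cr = π²EI / L_e² = π² × 112×10⁹ × 2.008×10^-5 / 6.260² = 5.664×10^5 N

P_cr ≈ 566 kN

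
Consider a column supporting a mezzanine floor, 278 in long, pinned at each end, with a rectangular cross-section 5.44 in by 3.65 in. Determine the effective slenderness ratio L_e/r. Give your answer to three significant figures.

For a rectangle r_min = b/√12 = 3.65/√12 = 1.054 in
L_e = K·L = 1 × 278 = 278.0 in
λ = L_e / r_min = 278.00 / 1.054 = 264

λ ≈ 264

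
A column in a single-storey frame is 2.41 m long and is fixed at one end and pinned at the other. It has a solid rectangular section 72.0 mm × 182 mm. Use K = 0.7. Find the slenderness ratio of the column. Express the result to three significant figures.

λ ≈ 81.2

For a rectangle r_min = b/√12 = 72.0/√12 = 20.78 mm
L_e = K·L = 0.7 × 2.41 m = 1.687 m = 1687.0 mm
λ = L_e / r_min = 1687.0 / 20.78 = 81.2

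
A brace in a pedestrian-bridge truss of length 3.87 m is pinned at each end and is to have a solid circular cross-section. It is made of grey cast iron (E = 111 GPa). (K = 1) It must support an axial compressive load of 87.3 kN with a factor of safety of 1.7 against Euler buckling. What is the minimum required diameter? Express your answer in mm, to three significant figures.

d ≈ 80.2 mm

Required P_cr = n·P = 1.7 × 87.3 = 148.4 kN
L_e = K·L = 1 × 3.87 = 3.870 m
Required I = P_cr·L_e²/(π²E) = 1.484×10^5 × 3.870² / (π² × 1.11×10^11) = 2.029×10^-6 m⁴
I_req = 2.029×10^6 mm⁴
Solid circle: I = πd⁴/64  ⇒  d = (64I/π)^(1/4) = (64×2.029×10^6/π)^(1/4) = 80.2 mm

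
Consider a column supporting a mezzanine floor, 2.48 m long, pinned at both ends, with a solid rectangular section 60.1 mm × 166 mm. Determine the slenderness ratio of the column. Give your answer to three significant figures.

λ ≈ 143

For a rectangle r_min = b/√12 = 60.1/√12 = 17.35 mm
L_e = K·L = 1 × 2.48 m = 2.480 m = 2480.0 mm
λ = L_e / r_min = 2480.0 / 17.35 = 143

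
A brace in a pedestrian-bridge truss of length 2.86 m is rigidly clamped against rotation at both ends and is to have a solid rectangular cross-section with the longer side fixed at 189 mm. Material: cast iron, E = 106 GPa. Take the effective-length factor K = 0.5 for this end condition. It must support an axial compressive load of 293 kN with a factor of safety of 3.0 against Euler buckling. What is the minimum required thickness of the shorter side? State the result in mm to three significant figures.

b ≈ 47.8 mm

Required P_cr = n·P = 3.0 × 293 = 879.0 kN
L_e = K·L = 0.5 × 2.86 = 1.430 m
Required I = P_cr·L_e²/(π²E) = 8.790×10^5 × 1.430² / (π² × 1.06×10^11) = 1.718×10^-6 m⁴
I_req = 1.718×10^6 mm⁴
Rectangle, weak axis: I_min = h·b³/12 with h = 189 mm fixed  ⇒  b = (12I/h)^(1/3) = 47.8 mm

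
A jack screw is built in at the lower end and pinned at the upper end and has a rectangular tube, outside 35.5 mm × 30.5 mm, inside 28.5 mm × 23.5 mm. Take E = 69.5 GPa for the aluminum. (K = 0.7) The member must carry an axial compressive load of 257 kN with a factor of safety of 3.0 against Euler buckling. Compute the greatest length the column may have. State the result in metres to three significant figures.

L_max ≈ 0.311 m

Weak-axis I_min = (h_o·b_o³ − h_i·b_i³)/12 with b_o = 30.5, b_i = 23.50 mm (shorter outer/inner sides).
I_min = (35.5×30.5³ − 28.50×23.50³)/12 = 5.311×10^4 mm⁴
I = 5.311×10^-8 m⁴
Required critical load P_cr = n·P = 3.0 × 257 = 771.0 kN = 7.710×10^5 N
From P_cr = π²EI/(K·L)²:  L = (1/K)·√(π²EI/P_cr) = (1/0.7)·√(π²×6.95×10^10×5.311×10^-8/7.710×10^5)
L = 0.311 m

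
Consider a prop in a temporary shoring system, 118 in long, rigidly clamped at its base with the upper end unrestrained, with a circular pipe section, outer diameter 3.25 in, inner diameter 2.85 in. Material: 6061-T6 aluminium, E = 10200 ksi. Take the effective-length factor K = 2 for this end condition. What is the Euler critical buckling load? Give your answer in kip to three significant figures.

P_cr ≈ 4.05 kip

d_o = 3.25 in, d_i = 2.85 in
I = π(d_o⁴ − d_i⁴)/64 = π(3.25⁴ − 2.850⁴)/64 = 2.238 in⁴
Effective length L_e = K·L = 2 × 118 = 236.0 in
P_cr = π²EI / L_e² = π² × 10200×10³ × 2.238 / 236.0² = 4.045×10^3 lb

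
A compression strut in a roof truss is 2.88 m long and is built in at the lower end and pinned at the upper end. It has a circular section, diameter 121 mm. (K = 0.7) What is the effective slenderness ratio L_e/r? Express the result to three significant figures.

I = πd⁴/64 = π×121⁴/64 = 1.052×10^7 mm⁴
A = 1.150×10^4 mm²;  r_min = √(I/A) = √(1.052×10^7/1.150×10^4) = 30.25 mm
L_e = K·L = 0.7 × 2.88 m = 2.016 m = 2016.0 mm
λ = L_e / r_min = 2016.0 / 30.25 = 66.6

λ ≈ 66.6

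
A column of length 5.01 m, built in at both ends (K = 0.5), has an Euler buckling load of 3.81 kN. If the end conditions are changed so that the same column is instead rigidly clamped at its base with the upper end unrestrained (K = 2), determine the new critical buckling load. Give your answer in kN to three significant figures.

P_cr ∝ 1/K², so P_cr,new = P_cr,old × (K_old/K_new)² = 3.81 × (0.5/2)²
= 3.81 × 0.06250 = 0.238 kN

P_cr ≈ 0.238 kN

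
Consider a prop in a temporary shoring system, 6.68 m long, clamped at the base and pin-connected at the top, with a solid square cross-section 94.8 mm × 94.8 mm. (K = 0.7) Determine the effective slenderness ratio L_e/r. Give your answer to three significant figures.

For a square r = a/√12 = 94.8/√12 = 27.37 mm
L_e = K·L = 0.7 × 6.68 m = 4.676 m = 4676.0 mm
λ = L_e / r_min = 4676.0 / 27.37 = 171

λ ≈ 171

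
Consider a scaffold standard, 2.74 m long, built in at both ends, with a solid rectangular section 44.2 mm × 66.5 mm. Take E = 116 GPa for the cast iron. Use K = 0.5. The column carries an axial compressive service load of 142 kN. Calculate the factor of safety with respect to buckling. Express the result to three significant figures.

Buckling occurs about the weak axis: I_min = h·b³/12 with b = 44.2 mm (the shorter side).
I_min = 66.5×44.2³/12 = 4.785×10^5 mm⁴
I = 4.785×10^5 mm⁴ = 4.785×10^-7 m⁴
Effective length L_e = K·L = 0.5 × 2.74 = 1.370 m
P_cr = π²EI / L_e² = π² × 116×10⁹ × 4.785×10^-7 / 1.370² = 2.919×10^5 N
Factor of safety n = P_cr / P = 291.89 / 142 = 2.06

n ≈ 2.06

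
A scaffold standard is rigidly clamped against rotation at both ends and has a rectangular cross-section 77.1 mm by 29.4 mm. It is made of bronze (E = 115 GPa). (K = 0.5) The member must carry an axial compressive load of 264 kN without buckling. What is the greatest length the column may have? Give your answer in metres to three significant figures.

Buckling occurs about the weak axis: I_min = h·b³/12 with b = 29.4 mm (the shorter side).
I_min = 77.1×29.4³/12 = 1.633×10^5 mm⁴
I = 1.633×10^-7 m⁴
At the buckling limit P_cr = P = 2.640×10^5 N
From P_cr = π²EI/(K·L)²:  L = (1/K)·√(π²EI/P_cr) = (1/0.5)·√(π²×1.15×10^11×1.633×10^-7/2.640×10^5)
L = 1.68 m

L_max ≈ 1.68 m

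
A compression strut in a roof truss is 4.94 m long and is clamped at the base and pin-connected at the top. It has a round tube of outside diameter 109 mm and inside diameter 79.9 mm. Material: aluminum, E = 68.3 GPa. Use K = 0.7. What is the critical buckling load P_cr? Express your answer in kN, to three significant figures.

d_o = 109 mm, d_i = 79.9 mm
I = π(d_o⁴ − d_i⁴)/64 = π(109⁴ − 79.90⁴)/64 = 4.928×10^6 mm⁴
I = 4.928×10^6 mm⁴ = 4.928×10^-6 m⁴
Effective length L_e = K·L = 0.7 × 4.94 = 3.458 m
P_cr = π²EI / L_e² = π² × 68.3×10⁹ × 4.928×10^-6 / 3.458² = 2.778×10^5 N

P_cr ≈ 278 kN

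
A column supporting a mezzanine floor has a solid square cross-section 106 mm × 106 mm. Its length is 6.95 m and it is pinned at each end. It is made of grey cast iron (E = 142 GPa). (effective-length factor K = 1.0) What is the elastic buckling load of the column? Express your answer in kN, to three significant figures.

P_cr ≈ 305 kN

I = a⁴/12 = 106⁴/12 = 1.052×10^7 mm⁴
I = 1.052×10^7 mm⁴ = 1.052×10^-5 m⁴
Effective length L_e = K·L = 1 × 6.95 = 6.950 m
P_cr = π²EI / L_e² = π² × 142×10⁹ × 1.052×10^-5 / 6.950² = 3.053×10^5 N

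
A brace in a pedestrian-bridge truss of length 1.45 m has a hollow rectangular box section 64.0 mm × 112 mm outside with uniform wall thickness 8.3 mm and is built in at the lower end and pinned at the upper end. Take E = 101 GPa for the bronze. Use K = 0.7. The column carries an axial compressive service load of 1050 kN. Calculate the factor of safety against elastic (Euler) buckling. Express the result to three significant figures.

Inner dimensions: h_i = 112 − 2×8.3 = 95.40 mm, b_i = 64.0 − 2×8.3 = 47.40 mm
Weak-axis I_min = (h_o·b_o³ − h_i·b_i³)/12 with b_o = 64.0, b_i = 47.40 mm (shorter outer/inner sides).
I_min = (112×64.0³ − 95.40×47.40³)/12 = 1.600×10^6 mm⁴
I = 1.600×10^6 mm⁴ = 1.600×10^-6 m⁴
Effective length L_e = K·L = 0.7 × 1.45 = 1.015 m
P_cr = π²EI / L_e² = π² × 101×10⁹ × 1.600×10^-6 / 1.015² = 1.548×10^6 N
Factor of safety n = P_cr / P = 1548.2 / 1050 = 1.47

n ≈ 1.47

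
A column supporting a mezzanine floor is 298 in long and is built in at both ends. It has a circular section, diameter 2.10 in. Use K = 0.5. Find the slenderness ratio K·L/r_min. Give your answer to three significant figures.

λ ≈ 284

For a solid circle r = d/4 = 2.10/4 = 0.5250 in
L_e = K·L = 0.5 × 298 = 149.0 in
λ = L_e / r_min = 149.00 / 0.5250 = 284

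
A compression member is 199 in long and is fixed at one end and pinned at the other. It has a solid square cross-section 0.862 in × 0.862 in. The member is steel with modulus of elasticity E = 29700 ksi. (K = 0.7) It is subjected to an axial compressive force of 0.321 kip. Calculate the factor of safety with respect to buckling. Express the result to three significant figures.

n ≈ 2.17

I = a⁴/12 = 0.862⁴/12 = 4.601×10^-2 in⁴
Effective length L_e = K·L = 0.7 × 199 = 139.3 in
P_cr = π²EI / L_e² = π² × 29700×10³ × 4.601×10^-2 / 139.3² = 695.0 lb
Factor of safety n = P_cr / P = 0.69503 / 0.321 = 2.17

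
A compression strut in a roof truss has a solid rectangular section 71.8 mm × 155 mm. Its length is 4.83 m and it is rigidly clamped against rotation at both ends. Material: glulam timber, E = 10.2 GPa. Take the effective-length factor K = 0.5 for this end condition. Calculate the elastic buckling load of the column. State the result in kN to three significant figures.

P_cr ≈ 82.5 kN

Buckling occurs about the weak axis: I_min = h·b³/12 with b = 71.8 mm (the shorter side).
I_min = 155×71.8³/12 = 4.781×10^6 mm⁴
I = 4.781×10^6 mm⁴ = 4.781×10^-6 m⁴
Effective length L_e = K·L = 0.5 × 4.83 = 2.415 m
P_cr = π²EI / L_e² = π² × 10.2×10⁹ × 4.781×10^-6 / 2.415² = 8.253×10^4 N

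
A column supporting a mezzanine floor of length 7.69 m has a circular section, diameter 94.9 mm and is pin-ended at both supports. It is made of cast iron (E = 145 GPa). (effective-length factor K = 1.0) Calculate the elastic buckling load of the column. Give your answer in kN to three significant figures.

P_cr ≈ 96.3 kN

I = πd⁴/64 = π×94.9⁴/64 = 3.981×10^6 mm⁴
I = 3.981×10^6 mm⁴ = 3.981×10^-6 m⁴
Effective length L_e = K·L = 1 × 7.69 = 7.690 m
P_cr = π²EI / L_e² = π² × 145×10⁹ × 3.981×10^-6 / 7.690² = 9.635×10^4 N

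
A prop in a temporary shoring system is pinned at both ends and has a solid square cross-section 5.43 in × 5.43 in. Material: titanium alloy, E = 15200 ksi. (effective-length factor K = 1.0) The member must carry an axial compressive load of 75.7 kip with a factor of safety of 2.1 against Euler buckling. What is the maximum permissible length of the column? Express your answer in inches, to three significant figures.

I = a⁴/12 = 5.43⁴/12 = 72.45 in⁴
Required critical load P_cr = n·P = 2.1 × 75.7 = 159.0 kip = 1.590×10^5 lb
From P_cr = π²EI/(K·L)²:  L = (1/K)·√(π²EI/P_cr) = (1/1)·√(π²×1.52×10^7×72.45/1.590×10^5)
L = 261 in

L_max ≈ 261 in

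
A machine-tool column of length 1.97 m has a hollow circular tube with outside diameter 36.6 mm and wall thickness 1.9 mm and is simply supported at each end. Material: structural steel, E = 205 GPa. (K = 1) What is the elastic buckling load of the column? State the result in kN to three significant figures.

Inner diameter d_i = 36.6 − 2×1.9 = 32.80 mm
I = π(d_o⁴ − d_i⁴)/64 = π(36.6⁴ − 32.80⁴)/64 = 3.127×10^4 mm⁴
I = 3.127×10^4 mm⁴ = 3.127×10^-8 m⁴
Effective length L_e = K·L = 1 × 1.97 = 1.970 m
P_cr = π²EI / L_e² = π² × 205×10⁹ × 3.127×10^-8 / 1.970² = 1.630×10^4 N

P_cr ≈ 16.3 kN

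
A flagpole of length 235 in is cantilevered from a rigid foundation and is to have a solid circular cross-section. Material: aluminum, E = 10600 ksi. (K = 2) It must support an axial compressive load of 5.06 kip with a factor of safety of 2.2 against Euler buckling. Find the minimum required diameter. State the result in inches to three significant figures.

Required P_cr = n·P = 2.2 × 5.06 = 11.13 kip
L_e = K·L = 2 × 235 = 470.0 in
Required I = P_cr·L_e²/(π²E) = 1.113×10^4 × 470.0² / (π² × 1.06×10^7) = 23.51 in⁴
Solid circle: I = πd⁴/64  ⇒  d = (64I/π)^(1/4) = (64×23.51/π)^(1/4) = 4.68 in

d ≈ 4.68 in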